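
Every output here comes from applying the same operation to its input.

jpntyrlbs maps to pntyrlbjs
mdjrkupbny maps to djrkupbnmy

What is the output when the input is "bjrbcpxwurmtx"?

jrbcpxwurmtbx

The rule is to swap the first and last characters, then move the first character to the end.
For "bjrbcpxwurmtx", step one produces "xjrbcpxwurmtb"; step two turns that into "jrbcpxwurmtbx".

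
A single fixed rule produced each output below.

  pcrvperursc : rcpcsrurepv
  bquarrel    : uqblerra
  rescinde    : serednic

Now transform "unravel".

What's happening: move the first 3 characters to the end (rotate left by 3), then reverse the string.
Working it through for "unravel": intermediate "avelunr", final "rnuleva".

rnuleva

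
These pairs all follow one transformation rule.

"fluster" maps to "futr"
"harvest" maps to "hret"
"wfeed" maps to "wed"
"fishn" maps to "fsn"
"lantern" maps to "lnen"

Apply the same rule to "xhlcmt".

The transformation: keep every other character starting from the first (positions 1st, 3rd, 5th, ...).
For "xhlcmt" the result is "xlm".

xlm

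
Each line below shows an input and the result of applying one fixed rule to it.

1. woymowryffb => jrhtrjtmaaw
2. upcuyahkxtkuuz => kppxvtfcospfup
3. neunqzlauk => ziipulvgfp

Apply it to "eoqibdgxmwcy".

Each output is the input with this applied: shift every letter 5 places backward in the alphabet (wrapping around), then swap each adjacent pair of characters (1↔2, 3↔4, ...).
Working it through for "eoqibdgxmwcy": intermediate "zjldwybshrxt", final "jzdlywsbrhtx".
(Check on "woymowryffb": → "rjthjrmtaaw" → "jrhtrjtmaaw" ✓)

jzdlywsbrhtx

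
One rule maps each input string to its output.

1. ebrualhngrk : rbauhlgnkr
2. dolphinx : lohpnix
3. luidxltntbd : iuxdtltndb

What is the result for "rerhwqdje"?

The pattern: delete the first character, then swap each adjacent pair of characters (1↔2, 3↔4, ...).
Working it through for "rerhwqdje": intermediate "erhwqdje", final "rewhdqej".

rewhdqej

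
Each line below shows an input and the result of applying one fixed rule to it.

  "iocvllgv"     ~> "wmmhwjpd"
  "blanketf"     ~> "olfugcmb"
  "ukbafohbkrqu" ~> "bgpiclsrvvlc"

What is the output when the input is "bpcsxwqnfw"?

Looking at the pairs, the operation is to move the first 3 characters to the end (rotate left by 3), then shift every letter 1 place forward in the alphabet (wrapping around).
For "bpcsxwqnfw", step one produces "sxwqnfwbpc"; step two turns that into "tyxrogxcqd".

tyxrogxcqd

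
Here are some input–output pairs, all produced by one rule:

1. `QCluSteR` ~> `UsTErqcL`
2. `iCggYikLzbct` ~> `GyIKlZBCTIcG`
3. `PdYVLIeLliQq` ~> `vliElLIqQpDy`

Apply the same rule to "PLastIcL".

STiClplA

Each output is the input with this applied: flip the case of every letter, then move the first 3 characters to the end (rotate left by 3).
For "PLastIcL" the result is "STiClplA".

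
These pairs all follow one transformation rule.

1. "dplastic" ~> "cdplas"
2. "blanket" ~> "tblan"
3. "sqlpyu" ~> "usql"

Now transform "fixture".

efixt

The pattern: move the last 3 characters to the front (rotate right by 3), then delete the first 2 characters.
On "fixture": the first step gives "urefixt", and the second then gives "efixt".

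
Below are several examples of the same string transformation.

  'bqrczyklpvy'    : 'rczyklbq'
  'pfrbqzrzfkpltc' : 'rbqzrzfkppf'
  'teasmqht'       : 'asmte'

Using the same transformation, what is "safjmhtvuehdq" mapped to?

The rule is to delete the last 3 characters, then move the first 2 characters to the end (rotate left by 2).
Applying that to "safjmhtvuehdq" gives "fjmhtvuesa".

fjmhtvuesa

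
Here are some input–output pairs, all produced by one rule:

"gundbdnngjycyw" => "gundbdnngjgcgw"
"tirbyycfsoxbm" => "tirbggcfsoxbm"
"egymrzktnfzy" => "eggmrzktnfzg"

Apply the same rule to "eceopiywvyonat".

eceopigwvgonat

The rule is to replace every "y" with "g".
So "eceopiywvyonat" becomes "eceopigwvgonat".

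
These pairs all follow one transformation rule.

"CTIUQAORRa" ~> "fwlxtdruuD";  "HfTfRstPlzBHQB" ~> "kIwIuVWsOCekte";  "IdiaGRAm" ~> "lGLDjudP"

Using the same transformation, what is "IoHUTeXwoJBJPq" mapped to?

The transformation: shift every letter 3 places forward in the alphabet (wrapping around), then flip the case of every letter.
Starting from "IoHUTeXwoJBJPq": after the first operation, "LrKXWhAzrMEMSt"; after the second, "lRkxwHaZRmemsT".
(Check on "CTIUQAORRa": → "FWLXTDRUUd" → "fwlxtdruuD" ✓)

lRkxwHaZRmemsT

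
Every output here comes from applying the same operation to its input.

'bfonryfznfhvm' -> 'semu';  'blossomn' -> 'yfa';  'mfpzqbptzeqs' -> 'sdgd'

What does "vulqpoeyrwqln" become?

Rule — shift every letter 13 places forward in the alphabet (wrapping around) — i.e. ROT13, then keep one character in every 3, starting at position 2 (positions 2nd, 5th, 8th, ...).
Starting from "vulqpoeyrwqln": after the first operation, "ihydcbrlejdya"; after the second, "hcld".
(Check on "blossomn": → "oybffbza" → "yfa" ✓)

hcld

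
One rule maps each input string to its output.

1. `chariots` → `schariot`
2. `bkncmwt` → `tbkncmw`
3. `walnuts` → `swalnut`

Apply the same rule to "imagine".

eimagin

Rule — move the last character to the front.
"imagine" → "eimagin".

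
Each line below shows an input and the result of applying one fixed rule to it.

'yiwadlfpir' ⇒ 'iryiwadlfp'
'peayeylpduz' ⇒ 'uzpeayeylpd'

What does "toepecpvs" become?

Looking at the pairs, the operation is to move the last 2 characters to the front (rotate right by 2).
So "toepecpvs" becomes "vstoepecp".

vstoepecp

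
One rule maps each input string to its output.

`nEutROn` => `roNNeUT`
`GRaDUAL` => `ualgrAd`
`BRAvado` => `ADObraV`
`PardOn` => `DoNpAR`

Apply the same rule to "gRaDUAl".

The transformation: flip the case of every letter, then move the last 3 characters to the front (rotate right by 3).
Applying both steps to "gRaDUAl": "GrAduaL", then "uaLGrAd".

uaLGrAd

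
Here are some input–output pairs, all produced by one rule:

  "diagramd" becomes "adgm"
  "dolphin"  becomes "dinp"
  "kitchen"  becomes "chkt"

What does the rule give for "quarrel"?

alru

The rule is to sort the characters into alphabetical order, then keep every other character starting from the first (positions 1st, 3rd, 5th, ...).
So "quarrel" becomes "alru".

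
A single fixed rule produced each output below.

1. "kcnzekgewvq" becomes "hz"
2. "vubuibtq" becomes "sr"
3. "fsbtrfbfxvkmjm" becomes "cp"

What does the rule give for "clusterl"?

zi

Looking at the pairs, the operation is to shift every letter 3 places backward in the alphabet (wrapping around), then keep only the first 2 characters.
Starting from "clusterl": after the first operation, "zirpqboi"; after the second, "zi".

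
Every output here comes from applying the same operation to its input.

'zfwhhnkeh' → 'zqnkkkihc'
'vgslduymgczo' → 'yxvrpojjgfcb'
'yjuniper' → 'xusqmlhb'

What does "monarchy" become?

urqpkfdb

The transformation: shift every letter 3 places forward in the alphabet (wrapping around), then sort the characters into reverse alphabetical order.
"monarchy" → "prqdufkb" → "urqpkfdb".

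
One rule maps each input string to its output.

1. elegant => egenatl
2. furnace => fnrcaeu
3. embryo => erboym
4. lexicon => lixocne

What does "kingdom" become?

kgnodmi

The rule is to swap each adjacent pair of characters (1↔2, 3↔4, ...), then move the first character to the end.
Working it through for "kingdom": intermediate "ikgnodm", final "kgnodmi".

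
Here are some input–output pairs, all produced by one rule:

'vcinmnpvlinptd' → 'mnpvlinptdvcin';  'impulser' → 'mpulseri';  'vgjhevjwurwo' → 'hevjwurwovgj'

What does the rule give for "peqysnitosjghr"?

snitosjghrpeqy

The transformation: move the last 3 characters to the front (rotate right by 3), then swap the front and back halves of the string.
For "peqysnitosjghr", step one produces "ghrpeqysnitosj"; step two turns that into "snitosjghrpeqy".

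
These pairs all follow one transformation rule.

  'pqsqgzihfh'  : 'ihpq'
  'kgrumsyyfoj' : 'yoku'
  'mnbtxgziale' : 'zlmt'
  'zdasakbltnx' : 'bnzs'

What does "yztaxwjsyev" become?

jeya

Looking at the pairs, the operation is to keep one character in every 3, starting at position 1 (positions 1st, 4th, 7th, ...), then swap the front and back halves of the string.
For "yztaxwjsyev", step one produces "yaje"; step two turns that into "jeya".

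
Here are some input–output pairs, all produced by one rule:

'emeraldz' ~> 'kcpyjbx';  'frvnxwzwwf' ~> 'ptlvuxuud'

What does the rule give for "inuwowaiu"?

lsumuygs

The rule is to shift every letter 2 places backward in the alphabet (wrapping around), then delete the first character.
For "inuwowaiu", step one produces "glsumuygs"; step two turns that into "lsumuygs".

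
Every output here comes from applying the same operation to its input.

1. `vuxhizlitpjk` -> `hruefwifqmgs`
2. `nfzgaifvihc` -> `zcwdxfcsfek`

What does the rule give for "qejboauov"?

sbgylxrln

Looking at the pairs, the operation is to shift every letter 3 places backward in the alphabet (wrapping around), then swap the first and last characters.
Working it through for "qejboauov": intermediate "nbgylxrls", final "sbgylxrln".
(Check on "vuxhizlitpjk": → "sruefwifqmgh" → "hruefwifqmgs" ✓)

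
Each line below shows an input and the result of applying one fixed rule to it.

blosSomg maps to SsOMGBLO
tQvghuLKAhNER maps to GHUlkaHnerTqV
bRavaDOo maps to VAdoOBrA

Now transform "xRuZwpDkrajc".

Each output is the input with this applied: move the first 3 characters to the end (rotate left by 3), then flip the case of every letter.
Applying that to "xRuZwpDkrajc" gives "zWPdKRAJCXrU".

zWPdKRAJCXrU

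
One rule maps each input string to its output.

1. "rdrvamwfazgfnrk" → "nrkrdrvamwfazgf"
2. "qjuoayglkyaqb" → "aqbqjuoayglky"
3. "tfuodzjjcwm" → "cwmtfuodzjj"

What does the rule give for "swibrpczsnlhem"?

In each case the input is transformed by: move the last 3 characters to the front (rotate right by 3).
Doing the same to "swibrpczsnlhem": "hemswibrpczsnl".

hemswibrpczsnl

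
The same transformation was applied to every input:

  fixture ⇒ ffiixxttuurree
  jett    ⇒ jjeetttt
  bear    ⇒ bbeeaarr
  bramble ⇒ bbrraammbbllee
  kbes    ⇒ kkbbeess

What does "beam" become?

The pattern: double every character.
So "beam" becomes "bbeeaamm".

bbeeaamm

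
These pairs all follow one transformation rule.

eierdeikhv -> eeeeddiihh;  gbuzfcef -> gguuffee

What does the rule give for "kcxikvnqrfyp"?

kkxxkknnrryy

What's happening: keep every other character starting from the first (positions 1st, 3rd, 5th, ...), then double every character.
Working it through for "kcxikvnqrfyp": intermediate "kxknry", final "kkxxkknnrryy".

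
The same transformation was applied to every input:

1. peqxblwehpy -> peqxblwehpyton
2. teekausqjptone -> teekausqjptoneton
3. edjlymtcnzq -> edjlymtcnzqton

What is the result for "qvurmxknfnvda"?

qvurmxknfnvdaton

Looking at the pairs, the operation is to append "ton".
Doing the same to "qvurmxknfnvda": "qvurmxknfnvdaton".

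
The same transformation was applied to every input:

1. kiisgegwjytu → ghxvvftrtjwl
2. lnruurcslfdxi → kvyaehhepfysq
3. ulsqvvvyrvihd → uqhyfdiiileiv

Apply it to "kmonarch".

Each output is the input with this applied: move the last 2 characters to the front (rotate right by 2), then shift every letter 13 places forward in the alphabet (wrapping around) — i.e. ROT13.
On "kmonarch": the first step gives "chkmonar", and the second then gives "puxzbane".

puxzbane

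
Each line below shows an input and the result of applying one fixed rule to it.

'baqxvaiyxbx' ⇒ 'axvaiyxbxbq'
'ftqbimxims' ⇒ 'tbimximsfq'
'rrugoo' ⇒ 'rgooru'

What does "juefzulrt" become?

ufzulrtje

What's happening: move the first 2 characters to the end (rotate left by 2), then swap the first and last characters.
Applying both steps to "juefzulrt": "efzulrtju", then "ufzulrtje".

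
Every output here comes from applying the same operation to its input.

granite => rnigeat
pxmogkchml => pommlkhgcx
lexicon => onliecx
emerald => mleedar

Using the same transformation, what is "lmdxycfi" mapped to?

xmlifdcy

Looking at the pairs, the operation is to sort the characters into reverse alphabetical order, then move the first character to the end.
Working it through for "lmdxycfi": intermediate "yxmlifdc", final "xmlifdcy".
(Check on "emerald": → "rmleeda" → "mleedar" ✓)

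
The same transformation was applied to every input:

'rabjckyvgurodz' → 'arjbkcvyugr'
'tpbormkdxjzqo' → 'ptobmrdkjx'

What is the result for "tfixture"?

ftxit

Each output is the input with this applied: delete the last 3 characters, then swap each adjacent pair of characters (1↔2, 3↔4, ...).
"tfixture" → "tfixt" → "ftxit".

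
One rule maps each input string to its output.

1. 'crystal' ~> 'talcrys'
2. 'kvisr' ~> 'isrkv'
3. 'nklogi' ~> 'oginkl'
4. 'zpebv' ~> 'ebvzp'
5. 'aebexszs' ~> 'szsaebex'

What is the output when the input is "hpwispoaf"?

What's happening: move the last 3 characters to the front (rotate right by 3).
For "hpwispoaf" the result is "oafhpwisp".

oafhpwisp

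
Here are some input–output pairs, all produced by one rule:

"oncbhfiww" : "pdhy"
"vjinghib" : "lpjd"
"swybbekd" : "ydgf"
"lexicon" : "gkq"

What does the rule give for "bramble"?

Looking at the pairs, the operation is to shift every letter 2 places forward in the alphabet (wrapping around), then keep every other character starting from the second (positions 2nd, 4th, 6th, ...).
Working it through for "bramble": intermediate "dtcodng", final "ton".

ton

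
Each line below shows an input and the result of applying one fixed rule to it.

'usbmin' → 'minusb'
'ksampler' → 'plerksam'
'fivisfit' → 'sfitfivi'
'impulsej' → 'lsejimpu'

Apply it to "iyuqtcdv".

The transformation: swap the front and back halves of the string.
Doing the same to "iyuqtcdv": "tcdviyuq".

tcdviyuq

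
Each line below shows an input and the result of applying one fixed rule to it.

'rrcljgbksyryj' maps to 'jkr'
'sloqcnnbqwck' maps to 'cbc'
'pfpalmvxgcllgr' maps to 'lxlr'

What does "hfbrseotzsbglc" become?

The rule is to delete the first 2 characters, then keep one character in every 3, starting at position 3 (positions 3rd, 6th, 9th, ...).
So "hfbrseotzsbglc" becomes "stbc".

stbc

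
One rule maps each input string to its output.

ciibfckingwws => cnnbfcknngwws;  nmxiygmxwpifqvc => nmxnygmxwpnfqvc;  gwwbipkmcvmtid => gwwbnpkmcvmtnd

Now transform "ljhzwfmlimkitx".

The rule is to replace every "i" with "n".
Applying that to "ljhzwfmlimkitx" gives "ljhzwfmlnmkntx".

ljhzwfmlnmkntx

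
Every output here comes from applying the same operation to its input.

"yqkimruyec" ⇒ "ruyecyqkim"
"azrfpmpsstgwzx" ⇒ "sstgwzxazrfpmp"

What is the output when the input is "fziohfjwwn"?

Rule — swap the front and back halves of the string.
On "fziohfjwwn" that produces "fjwwnfzioh".

fjwwnfzioh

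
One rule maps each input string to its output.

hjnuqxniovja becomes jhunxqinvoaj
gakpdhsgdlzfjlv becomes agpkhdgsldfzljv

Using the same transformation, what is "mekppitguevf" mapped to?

empkipgteufv

The rule is to swap each adjacent pair of characters (1↔2, 3↔4, ...).
For "mekppitguevf" the result is "empkipgteufv".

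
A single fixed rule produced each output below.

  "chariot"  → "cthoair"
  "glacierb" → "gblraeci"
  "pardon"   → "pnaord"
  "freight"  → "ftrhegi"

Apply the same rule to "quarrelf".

The rule is to take characters alternately from the front and the back (1st, last, 2nd, 2nd-last, ...).
Applying that to "quarrelf" gives "qfulaerr".

qfulaerr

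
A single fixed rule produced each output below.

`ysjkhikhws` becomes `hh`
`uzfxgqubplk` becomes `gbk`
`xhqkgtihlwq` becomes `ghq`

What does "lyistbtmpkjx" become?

tmj

The pattern: delete the first 3 characters, then keep one character in every 3, starting at position 2 (positions 2nd, 5th, 8th, ...).
Working it through for "lyistbtmpkjx": intermediate "stbtmpkjx", final "tmj".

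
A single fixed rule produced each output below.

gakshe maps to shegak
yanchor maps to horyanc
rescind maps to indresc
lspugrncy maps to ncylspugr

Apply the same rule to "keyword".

ordkeyw

Rule — move the last 3 characters to the front (rotate right by 3).
On "keyword" that produces "ordkeyw".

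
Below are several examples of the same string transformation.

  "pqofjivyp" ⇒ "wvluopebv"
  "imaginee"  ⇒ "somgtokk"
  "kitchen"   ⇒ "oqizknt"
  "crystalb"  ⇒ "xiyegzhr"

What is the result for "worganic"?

The rule is to swap each adjacent pair of characters (1↔2, 3↔4, ...), then shift every letter 6 places forward in the alphabet (wrapping around).
Starting from "worganic": after the first operation, "owgrnaci"; after the second, "ucmxtgio".

ucmxtgio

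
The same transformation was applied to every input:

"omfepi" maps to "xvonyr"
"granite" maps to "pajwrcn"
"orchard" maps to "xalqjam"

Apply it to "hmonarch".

qvxwjalq

Each output is the input with this applied: shift every letter 9 places forward in the alphabet (wrapping around).
"hmonarch" → "qvxwjalq".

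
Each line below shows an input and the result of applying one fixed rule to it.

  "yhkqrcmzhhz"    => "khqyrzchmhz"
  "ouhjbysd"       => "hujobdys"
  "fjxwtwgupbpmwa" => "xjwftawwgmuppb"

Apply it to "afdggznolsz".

Looking at the pairs, the operation is to move the first 2 characters to the end (rotate left by 2), then take characters alternately from the front and the back (1st, last, 2nd, 2nd-last, ...).
Applying both steps to "afdggznolsz": "dggznolszaf", then "dfgagzzsnlo".

dfgagzzsnlo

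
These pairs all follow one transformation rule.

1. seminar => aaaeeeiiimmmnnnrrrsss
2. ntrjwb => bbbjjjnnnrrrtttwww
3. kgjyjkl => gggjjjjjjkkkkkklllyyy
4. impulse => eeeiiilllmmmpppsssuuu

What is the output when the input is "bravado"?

The transformation: sort the characters into alphabetical order, then repeat every character 3 times.
For "bravado", step one produces "aabdorv"; step two turns that into "aaaaaabbbdddooorrrvvv".
(Check on "ntrjwb": → "bjnrtw" → "bbbjjjnnnrrrtttwww" ✓)

aaaaaabbbdddooorrrvvv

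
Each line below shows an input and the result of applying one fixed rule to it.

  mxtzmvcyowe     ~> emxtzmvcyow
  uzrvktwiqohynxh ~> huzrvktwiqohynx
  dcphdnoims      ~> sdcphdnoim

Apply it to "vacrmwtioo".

The pattern: move the last character to the front.
On "vacrmwtioo" that produces "ovacrmwtio".

ovacrmwtio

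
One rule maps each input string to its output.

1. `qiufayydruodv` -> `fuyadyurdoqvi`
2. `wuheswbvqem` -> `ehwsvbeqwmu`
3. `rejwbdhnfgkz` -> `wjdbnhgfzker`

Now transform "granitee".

natieerg

The transformation: move the first 2 characters to the end (rotate left by 2), then swap each adjacent pair of characters (1↔2, 3↔4, ...).
"granitee" → "aniteegr" → "natieerg".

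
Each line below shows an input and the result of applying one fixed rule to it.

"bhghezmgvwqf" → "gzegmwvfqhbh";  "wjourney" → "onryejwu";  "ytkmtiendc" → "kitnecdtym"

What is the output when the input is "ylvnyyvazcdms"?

The rule is to swap each adjacent pair of characters (1↔2, 3↔4, ...), then move the first 3 characters to the end (rotate left by 3).
On "ylvnyyvazcdms" that produces "vyyavczmdslyn".

vyyavczmdslyn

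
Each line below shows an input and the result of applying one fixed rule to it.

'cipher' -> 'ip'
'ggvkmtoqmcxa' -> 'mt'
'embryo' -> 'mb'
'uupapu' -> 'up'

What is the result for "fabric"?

What's happening: swap the front and back halves of the string, then keep only the last 2 characters.
For "fabric", step one produces "ricfab"; step two turns that into "ab".

ab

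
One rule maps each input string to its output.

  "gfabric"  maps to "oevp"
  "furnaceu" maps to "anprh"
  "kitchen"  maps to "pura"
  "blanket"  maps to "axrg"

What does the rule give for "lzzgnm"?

The transformation: shift every letter 13 places forward in the alphabet (wrapping around) — i.e. ROT13, then delete the first 3 characters.
For "lzzgnm", step one produces "ymmtaz"; step two turns that into "taz".
(Check on "kitchen": → "xvgpura" → "pura" ✓)

taz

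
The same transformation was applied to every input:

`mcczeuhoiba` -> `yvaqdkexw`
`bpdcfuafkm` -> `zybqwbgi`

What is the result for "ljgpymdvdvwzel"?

cluizrzrsvah

What's happening: delete the first 2 characters, then shift every letter 4 places backward in the alphabet (wrapping around).
For "ljgpymdvdvwzel" the result is "cluizrzrsvah".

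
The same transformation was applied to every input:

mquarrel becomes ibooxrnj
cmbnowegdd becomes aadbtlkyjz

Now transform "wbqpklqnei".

fbknihmnyt

The transformation: shift every letter 3 places backward in the alphabet (wrapping around), then reverse the string.
Applying both steps to "wbqpklqnei": "tynmhinkbf", then "fbknihmnyt".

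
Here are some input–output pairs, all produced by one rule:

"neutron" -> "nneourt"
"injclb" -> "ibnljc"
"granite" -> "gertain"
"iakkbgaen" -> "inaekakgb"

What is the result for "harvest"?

htasrev

Each output is the input with this applied: take characters alternately from the front and the back (1st, last, 2nd, 2nd-last, ...).
For "harvest" the result is "htasrev".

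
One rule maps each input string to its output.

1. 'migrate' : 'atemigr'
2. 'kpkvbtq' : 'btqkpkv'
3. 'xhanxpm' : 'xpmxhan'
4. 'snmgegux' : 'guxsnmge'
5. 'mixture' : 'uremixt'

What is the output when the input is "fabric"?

Each output is the input with this applied: move the last 3 characters to the front (rotate right by 3).
So "fabric" becomes "ricfab".

ricfab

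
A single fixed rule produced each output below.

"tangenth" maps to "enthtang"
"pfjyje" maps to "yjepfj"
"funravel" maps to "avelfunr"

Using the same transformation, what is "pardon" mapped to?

donpar

What's happening: swap the front and back halves of the string.
"pardon" → "donpar".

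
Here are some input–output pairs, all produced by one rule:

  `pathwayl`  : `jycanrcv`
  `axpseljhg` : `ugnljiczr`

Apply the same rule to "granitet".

The rule is to shift every letter 2 places forward in the alphabet (wrapping around), then move the first 3 characters to the end (rotate left by 3).
On "granitet": the first step gives "itcpkvgv", and the second then gives "pkvgvitc".

pkvgvitc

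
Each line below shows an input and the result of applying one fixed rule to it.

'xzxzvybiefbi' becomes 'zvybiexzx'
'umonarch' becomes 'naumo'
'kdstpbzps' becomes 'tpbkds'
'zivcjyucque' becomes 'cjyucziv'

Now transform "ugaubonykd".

ubonuga

What's happening: delete the last 3 characters, then move the first 3 characters to the end (rotate left by 3).
Working it through for "ugaubonykd": intermediate "ugaubon", final "ubonuga".
(Check on "xzxzvybiefbi": → "xzxzvybie" → "zvybiexzx" ✓)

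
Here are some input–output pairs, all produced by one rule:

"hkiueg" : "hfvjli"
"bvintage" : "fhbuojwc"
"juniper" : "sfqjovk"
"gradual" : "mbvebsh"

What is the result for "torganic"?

Rule — reverse the string, then shift every letter 1 place forward in the alphabet (wrapping around).
Applying both steps to "torganic": "cinagrot", then "djobhspu".
(Check on "bvintage": → "egatnivb" → "fhbuojwc" ✓)

djobhspu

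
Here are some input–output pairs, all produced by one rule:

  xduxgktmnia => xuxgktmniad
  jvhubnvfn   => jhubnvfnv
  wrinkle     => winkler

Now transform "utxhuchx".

The rule is to move the first character to the end, then swap the first and last characters.
On "utxhuchx": the first step gives "txhuchxu", and the second then gives "uxhuchxt".

uxhuchxt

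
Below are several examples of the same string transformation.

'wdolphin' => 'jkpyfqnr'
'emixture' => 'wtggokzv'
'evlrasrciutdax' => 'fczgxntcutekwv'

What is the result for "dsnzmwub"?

ywdfupbo

The pattern: shift every letter 2 places forward in the alphabet (wrapping around), then move the last 3 characters to the front (rotate right by 3).
"dsnzmwub" → "ywdfupbo".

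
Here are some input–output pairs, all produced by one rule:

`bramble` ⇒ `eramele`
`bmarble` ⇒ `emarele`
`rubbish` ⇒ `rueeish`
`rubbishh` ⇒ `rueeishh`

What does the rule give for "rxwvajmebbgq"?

The transformation: replace every "b" with "e".
For "rxwvajmebbgq" the result is "rxwvajmeeegq".

rxwvajmeeegq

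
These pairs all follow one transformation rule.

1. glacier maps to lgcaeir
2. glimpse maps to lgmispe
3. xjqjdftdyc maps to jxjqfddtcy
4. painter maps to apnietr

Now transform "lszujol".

Each output is the input with this applied: swap each adjacent pair of characters (1↔2, 3↔4, ...).
On "lszujol" that produces "sluzojl".

sluzojl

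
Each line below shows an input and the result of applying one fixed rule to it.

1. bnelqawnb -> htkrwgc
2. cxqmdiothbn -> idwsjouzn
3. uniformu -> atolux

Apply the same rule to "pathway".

The transformation: delete the last 2 characters, then shift every letter 6 places forward in the alphabet (wrapping around).
Working it through for "pathway": intermediate "pathw", final "vgznc".

vgznc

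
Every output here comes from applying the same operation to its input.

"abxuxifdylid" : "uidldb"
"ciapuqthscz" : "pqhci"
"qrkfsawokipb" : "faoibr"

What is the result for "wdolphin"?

lhnd

In each case the input is transformed by: keep every other character starting from the second (positions 2nd, 4th, 6th, ...), then move the first character to the end.
Applying both steps to "wdolphin": "dlhn", then "lhnd".
(Check on "abxuxifdylid": → "buidld" → "uidldb" ✓)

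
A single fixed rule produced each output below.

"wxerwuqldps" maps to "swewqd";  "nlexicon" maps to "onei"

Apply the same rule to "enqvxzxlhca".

aeqxxh

Looking at the pairs, the operation is to keep every other character starting from the first (positions 1st, 3rd, 5th, ...), then move the last character to the front.
So "enqvxzxlhca" becomes "aeqxxh".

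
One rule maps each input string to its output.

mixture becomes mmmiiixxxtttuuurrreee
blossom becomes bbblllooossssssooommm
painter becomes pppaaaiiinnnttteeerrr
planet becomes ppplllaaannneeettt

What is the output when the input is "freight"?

The rule is to repeat every character 3 times.
Doing the same to "freight": "fffrrreeeiiiggghhhttt".

fffrrreeeiiiggghhhttt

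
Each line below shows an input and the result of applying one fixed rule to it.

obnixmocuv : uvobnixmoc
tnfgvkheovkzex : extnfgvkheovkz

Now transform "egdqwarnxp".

The pattern: move the last 2 characters to the front (rotate right by 2).
Doing the same to "egdqwarnxp": "xpegdqwarn".

xpegdqwarn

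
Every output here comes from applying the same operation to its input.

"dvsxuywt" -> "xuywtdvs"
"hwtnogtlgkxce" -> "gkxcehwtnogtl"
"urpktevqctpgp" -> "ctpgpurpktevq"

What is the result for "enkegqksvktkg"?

vktkgenkegqks

Looking at the pairs, the operation is to move the last 3 characters to the front (rotate right by 3), then move the last 2 characters to the front (rotate right by 2).
Working it through for "enkegqksvktkg": intermediate "tkgenkegqksvk", final "vktkgenkegqks".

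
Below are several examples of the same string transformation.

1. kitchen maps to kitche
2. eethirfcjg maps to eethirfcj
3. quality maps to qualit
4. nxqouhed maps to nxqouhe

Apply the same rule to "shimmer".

shimme

The transformation: delete the last character.
So "shimmer" becomes "shimme".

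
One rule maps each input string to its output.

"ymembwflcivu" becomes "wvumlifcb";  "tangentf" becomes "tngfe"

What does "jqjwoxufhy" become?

yxwuohf

The pattern: delete the first 3 characters, then sort the characters into reverse alphabetical order.
For "jqjwoxufhy", step one produces "woxufhy"; step two turns that into "yxwuohf".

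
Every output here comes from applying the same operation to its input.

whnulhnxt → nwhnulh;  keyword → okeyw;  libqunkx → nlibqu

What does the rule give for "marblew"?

lmarb

Looking at the pairs, the operation is to delete the last 2 characters, then move the last character to the front.
"marblew" → "marbl" → "lmarb".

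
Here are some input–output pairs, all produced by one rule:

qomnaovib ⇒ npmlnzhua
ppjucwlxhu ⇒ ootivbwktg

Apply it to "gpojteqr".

The transformation: swap each adjacent pair of characters (1↔2, 3↔4, ...), then shift every letter 1 place backward in the alphabet (wrapping around).
"gpojteqr" → "ofindsqp".

ofindsqp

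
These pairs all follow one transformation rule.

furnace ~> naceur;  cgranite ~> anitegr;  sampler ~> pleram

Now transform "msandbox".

ndboxsa

In each case the input is transformed by: delete the first character, then move the first 2 characters to the end (rotate left by 2).
On "msandbox" that produces "ndboxsa".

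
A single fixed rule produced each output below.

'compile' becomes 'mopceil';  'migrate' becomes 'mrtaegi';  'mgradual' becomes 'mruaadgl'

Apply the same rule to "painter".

prtaein

Rule — sort the characters into alphabetical order, then move the last 3 characters to the front (rotate right by 3).
"painter" → "aeinprt" → "prtaein".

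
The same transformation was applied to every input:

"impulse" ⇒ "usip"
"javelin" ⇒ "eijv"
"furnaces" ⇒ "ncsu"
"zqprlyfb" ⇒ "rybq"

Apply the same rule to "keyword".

wrky

The rule is to move the first 3 characters to the end (rotate left by 3), then keep every other character starting from the first (positions 1st, 3rd, 5th, ...).
For "keyword", step one produces "wordkey"; step two turns that into "wrky".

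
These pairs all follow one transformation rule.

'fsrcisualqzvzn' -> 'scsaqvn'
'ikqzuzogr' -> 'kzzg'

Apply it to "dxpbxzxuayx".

xbzuy

The rule is to keep every other character starting from the second (positions 2nd, 4th, 6th, ...).
For "dxpbxzxuayx" the result is "xbzuy".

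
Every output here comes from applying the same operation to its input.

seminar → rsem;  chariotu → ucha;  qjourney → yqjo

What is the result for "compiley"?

ycom

In each case the input is transformed by: move the first 3 characters to the end (rotate left by 3), then keep only the last 4 characters.
Applying both steps to "compiley": "pileycom", then "ycom".
(Check on "chariotu": → "riotucha" → "ucha" ✓)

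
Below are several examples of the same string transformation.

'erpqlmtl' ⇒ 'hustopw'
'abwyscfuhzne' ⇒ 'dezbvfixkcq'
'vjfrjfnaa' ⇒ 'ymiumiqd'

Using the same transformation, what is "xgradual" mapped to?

ajudgxd

The rule is to shift every letter 3 places forward in the alphabet (wrapping around), then delete the last character.
On "xgradual": the first step gives "ajudgxdo", and the second then gives "ajudgxd".
(Check on "vjfrjfnaa": → "ymiumiqdd" → "ymiumiqd" ✓)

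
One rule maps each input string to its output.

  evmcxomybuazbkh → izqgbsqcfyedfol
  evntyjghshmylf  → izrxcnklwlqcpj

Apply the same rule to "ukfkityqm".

yojomxcuq

Each output is the input with this applied: shift every letter 4 places forward in the alphabet (wrapping around).
On "ukfkityqm" that produces "yojomxcuq".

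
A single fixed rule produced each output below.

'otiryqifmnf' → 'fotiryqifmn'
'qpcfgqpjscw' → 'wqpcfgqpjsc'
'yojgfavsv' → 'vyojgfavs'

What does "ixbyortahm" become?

The transformation: move the last character to the front.
Doing the same to "ixbyortahm": "mixbyortah".

mixbyortah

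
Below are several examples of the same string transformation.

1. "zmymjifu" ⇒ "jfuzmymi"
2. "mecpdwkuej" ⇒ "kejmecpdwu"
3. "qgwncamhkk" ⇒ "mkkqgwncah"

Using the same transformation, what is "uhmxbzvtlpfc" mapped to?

Each output is the input with this applied: move the last 3 characters to the front (rotate right by 3), then swap the first and last characters.
"uhmxbzvtlpfc" → "pfcuhmxbzvtl" → "lfcuhmxbzvtp".
(Check on "qgwncamhkk": → "hkkqgwncam" → "mkkqgwncah" ✓)

lfcuhmxbzvtp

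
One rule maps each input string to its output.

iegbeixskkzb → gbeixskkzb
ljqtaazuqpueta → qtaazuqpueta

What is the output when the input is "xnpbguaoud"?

pbguaoud

Each output is the input with this applied: delete the first 2 characters.
For "xnpbguaoud" the result is "pbguaoud".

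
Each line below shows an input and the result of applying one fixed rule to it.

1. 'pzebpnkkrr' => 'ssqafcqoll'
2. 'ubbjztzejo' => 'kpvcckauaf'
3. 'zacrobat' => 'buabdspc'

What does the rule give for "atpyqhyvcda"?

The pattern: shift every letter 1 place forward in the alphabet (wrapping around), then move the last 2 characters to the front (rotate right by 2).
Working it through for "atpyqhyvcda": intermediate "buqzrizwdeb", final "ebbuqzrizwd".

ebbuqzrizwd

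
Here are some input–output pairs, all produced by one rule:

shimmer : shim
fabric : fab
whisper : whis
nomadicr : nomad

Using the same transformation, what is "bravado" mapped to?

The pattern: delete the last 3 characters.
On "bravado" that produces "brav".

brav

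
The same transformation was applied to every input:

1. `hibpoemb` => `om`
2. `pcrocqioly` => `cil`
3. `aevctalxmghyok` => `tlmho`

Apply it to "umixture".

tr

The pattern: keep every other character starting from the first (positions 1st, 3rd, 5th, ...), then delete the first 2 characters.
Starting from "umixture": after the first operation, "uitr"; after the second, "tr".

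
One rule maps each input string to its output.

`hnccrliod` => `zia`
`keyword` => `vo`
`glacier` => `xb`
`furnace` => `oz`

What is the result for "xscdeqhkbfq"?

The rule is to keep one character in every 3, starting at position 3 (positions 3rd, 6th, 9th, ...), then shift every letter 3 places backward in the alphabet (wrapping around).
Starting from "xscdeqhkbfq": after the first operation, "cqb"; after the second, "zny".

zny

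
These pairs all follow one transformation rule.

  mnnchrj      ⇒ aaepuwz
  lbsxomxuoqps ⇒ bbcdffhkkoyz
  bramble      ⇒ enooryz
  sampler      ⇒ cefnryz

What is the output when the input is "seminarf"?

aefnrsvz

The transformation: shift every letter 13 places forward in the alphabet (wrapping around) — i.e. ROT13, then sort the characters into alphabetical order.
Starting from "seminarf": after the first operation, "frzvanes"; after the second, "aefnrsvz".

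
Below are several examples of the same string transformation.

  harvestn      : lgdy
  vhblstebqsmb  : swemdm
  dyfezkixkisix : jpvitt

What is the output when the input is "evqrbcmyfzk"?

gcnjk

What's happening: keep every other character starting from the second (positions 2nd, 4th, 6th, ...), then shift every letter 11 places forward in the alphabet (wrapping around).
Applying both steps to "evqrbcmyfzk": "vrcyz", then "gcnjk".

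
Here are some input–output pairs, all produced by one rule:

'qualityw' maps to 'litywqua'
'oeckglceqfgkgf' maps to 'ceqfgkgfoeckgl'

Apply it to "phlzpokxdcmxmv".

kxdcmxmvphlzpo

Looking at the pairs, the operation is to swap the front and back halves of the string, then move the last character to the front.
So "phlzpokxdcmxmv" becomes "kxdcmxmvphlzpo".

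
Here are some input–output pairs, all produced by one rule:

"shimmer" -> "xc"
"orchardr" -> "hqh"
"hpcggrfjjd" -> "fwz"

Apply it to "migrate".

yq

What's happening: shift every letter 10 places backward in the alphabet (wrapping around), then keep one character in every 3, starting at position 2 (positions 2nd, 5th, 8th, ...).
"migrate" → "cywhqju" → "yq".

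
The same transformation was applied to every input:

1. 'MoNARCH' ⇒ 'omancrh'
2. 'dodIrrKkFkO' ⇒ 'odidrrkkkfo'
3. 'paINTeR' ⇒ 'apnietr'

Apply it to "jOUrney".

Rule — swap each adjacent pair of characters (1↔2, 3↔4, ...), then convert every letter to lowercase.
"jOUrney" → "ojrueny".
(Check on "dodIrrKkFkO": → "odIdrrkKkFO" → "odidrrkkkfo" ✓)

ojrueny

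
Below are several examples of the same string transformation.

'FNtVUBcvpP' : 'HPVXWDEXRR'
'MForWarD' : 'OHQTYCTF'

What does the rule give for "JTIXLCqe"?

In each case the input is transformed by: shift every letter 2 places forward in the alphabet (wrapping around), then convert every letter to uppercase.
Starting from "JTIXLCqe": after the first operation, "LVKZNEsg"; after the second, "LVKZNESG".

LVKZNESG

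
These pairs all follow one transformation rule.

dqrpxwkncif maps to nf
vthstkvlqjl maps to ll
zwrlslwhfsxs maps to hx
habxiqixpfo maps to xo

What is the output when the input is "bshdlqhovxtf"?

ot

The rule is to keep one character in every 3, starting at position 2 (positions 2nd, 5th, 8th, ...), then keep only the last 2 characters.
For "bshdlqhovxtf", step one produces "slot"; step two turns that into "ot".
(Check on "dqrpxwkncif": → "qxnf" → "nf" ✓)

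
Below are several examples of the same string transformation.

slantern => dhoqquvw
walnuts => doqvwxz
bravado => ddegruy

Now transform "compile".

Looking at the pairs, the operation is to sort the characters into alphabetical order, then shift every letter 3 places forward in the alphabet (wrapping around).
"compile" → "ceilmop" → "fhloprs".

fhloprs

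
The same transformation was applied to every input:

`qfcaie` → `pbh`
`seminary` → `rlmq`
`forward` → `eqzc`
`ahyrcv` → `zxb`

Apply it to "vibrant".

uazs

The transformation: keep every other character starting from the first (positions 1st, 3rd, 5th, ...), then shift every letter 1 place backward in the alphabet (wrapping around).
Starting from "vibrant": after the first operation, "vbat"; after the second, "uazs".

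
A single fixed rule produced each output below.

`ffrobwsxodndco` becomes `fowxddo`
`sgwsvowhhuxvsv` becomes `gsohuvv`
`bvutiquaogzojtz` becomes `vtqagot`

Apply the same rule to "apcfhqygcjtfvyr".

pfqgjfy

The rule is to keep every other character starting from the second (positions 2nd, 4th, 6th, ...).
Doing the same to "apcfhqygcjtfvyr": "pfqgjfy".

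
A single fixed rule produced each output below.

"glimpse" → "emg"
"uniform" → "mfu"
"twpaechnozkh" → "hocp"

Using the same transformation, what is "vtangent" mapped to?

Looking at the pairs, the operation is to reverse the string, then keep one character in every 3, starting at position 1 (positions 1st, 4th, 7th, ...).
Applying both steps to "vtangent": "tnegnatv", then "tgt".

tgt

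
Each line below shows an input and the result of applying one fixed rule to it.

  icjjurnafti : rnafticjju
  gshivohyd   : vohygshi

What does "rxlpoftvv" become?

oftvrxlp

The rule is to delete the last character, then swap the front and back halves of the string.
"rxlpoftvv" → "rxlpoftv" → "oftvrxlp".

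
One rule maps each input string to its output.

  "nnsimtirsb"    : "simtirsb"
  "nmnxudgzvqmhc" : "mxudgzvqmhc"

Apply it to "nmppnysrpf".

mppysrpf

Looking at the pairs, the operation is to remove every "n".
"nmppnysrpf" → "mppysrpf".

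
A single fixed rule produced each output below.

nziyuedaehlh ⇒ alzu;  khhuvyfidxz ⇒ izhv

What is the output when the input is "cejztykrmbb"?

rbet

The rule is to keep one character in every 3, starting at position 2 (positions 2nd, 5th, 8th, ...), then move the first 2 characters to the end (rotate left by 2).
"cejztykrmbb" → "etrb" → "rbet".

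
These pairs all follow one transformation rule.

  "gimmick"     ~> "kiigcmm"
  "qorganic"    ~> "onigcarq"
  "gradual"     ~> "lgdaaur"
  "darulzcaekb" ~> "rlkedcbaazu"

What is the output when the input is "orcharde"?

ohedcarr

What's happening: sort the characters into reverse alphabetical order, then move the first 2 characters to the end (rotate left by 2).
Applying both steps to "orcharde": "rrohedca", then "ohedcarr".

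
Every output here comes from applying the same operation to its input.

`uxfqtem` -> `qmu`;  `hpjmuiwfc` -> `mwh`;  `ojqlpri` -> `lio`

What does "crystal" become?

The pattern: keep one character in every 3, starting at position 1 (positions 1st, 4th, 7th, ...), then move the first character to the end.
Applying both steps to "crystal": "csl", then "slc".

slc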